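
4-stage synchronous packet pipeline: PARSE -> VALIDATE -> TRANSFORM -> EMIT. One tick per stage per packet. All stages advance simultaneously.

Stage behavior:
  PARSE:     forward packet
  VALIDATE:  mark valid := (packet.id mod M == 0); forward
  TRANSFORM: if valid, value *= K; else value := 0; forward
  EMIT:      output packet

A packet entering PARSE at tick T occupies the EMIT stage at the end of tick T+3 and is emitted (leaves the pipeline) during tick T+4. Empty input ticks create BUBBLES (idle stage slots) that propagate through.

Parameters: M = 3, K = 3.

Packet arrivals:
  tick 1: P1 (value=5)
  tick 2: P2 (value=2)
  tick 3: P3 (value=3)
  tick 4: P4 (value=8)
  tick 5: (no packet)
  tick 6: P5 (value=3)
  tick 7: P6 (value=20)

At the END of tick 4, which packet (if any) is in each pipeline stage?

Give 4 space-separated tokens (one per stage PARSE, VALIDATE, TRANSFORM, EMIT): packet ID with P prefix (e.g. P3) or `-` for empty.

Answer: P4 P3 P2 P1

Derivation:
Tick 1: [PARSE:P1(v=5,ok=F), VALIDATE:-, TRANSFORM:-, EMIT:-] out:-; in:P1
Tick 2: [PARSE:P2(v=2,ok=F), VALIDATE:P1(v=5,ok=F), TRANSFORM:-, EMIT:-] out:-; in:P2
Tick 3: [PARSE:P3(v=3,ok=F), VALIDATE:P2(v=2,ok=F), TRANSFORM:P1(v=0,ok=F), EMIT:-] out:-; in:P3
Tick 4: [PARSE:P4(v=8,ok=F), VALIDATE:P3(v=3,ok=T), TRANSFORM:P2(v=0,ok=F), EMIT:P1(v=0,ok=F)] out:-; in:P4
At end of tick 4: ['P4', 'P3', 'P2', 'P1']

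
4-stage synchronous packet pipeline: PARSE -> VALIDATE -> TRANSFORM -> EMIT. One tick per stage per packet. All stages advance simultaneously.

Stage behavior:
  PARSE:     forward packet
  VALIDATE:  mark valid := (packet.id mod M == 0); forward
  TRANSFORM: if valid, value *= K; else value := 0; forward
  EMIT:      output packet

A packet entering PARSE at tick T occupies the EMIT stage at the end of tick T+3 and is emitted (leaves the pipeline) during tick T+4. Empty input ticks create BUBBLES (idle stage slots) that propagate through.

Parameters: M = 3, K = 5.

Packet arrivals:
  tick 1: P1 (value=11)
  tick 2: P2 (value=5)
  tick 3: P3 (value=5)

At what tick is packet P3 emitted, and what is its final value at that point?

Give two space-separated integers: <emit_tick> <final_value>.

Answer: 7 25

Derivation:
Tick 1: [PARSE:P1(v=11,ok=F), VALIDATE:-, TRANSFORM:-, EMIT:-] out:-; in:P1
Tick 2: [PARSE:P2(v=5,ok=F), VALIDATE:P1(v=11,ok=F), TRANSFORM:-, EMIT:-] out:-; in:P2
Tick 3: [PARSE:P3(v=5,ok=F), VALIDATE:P2(v=5,ok=F), TRANSFORM:P1(v=0,ok=F), EMIT:-] out:-; in:P3
Tick 4: [PARSE:-, VALIDATE:P3(v=5,ok=T), TRANSFORM:P2(v=0,ok=F), EMIT:P1(v=0,ok=F)] out:-; in:-
Tick 5: [PARSE:-, VALIDATE:-, TRANSFORM:P3(v=25,ok=T), EMIT:P2(v=0,ok=F)] out:P1(v=0); in:-
Tick 6: [PARSE:-, VALIDATE:-, TRANSFORM:-, EMIT:P3(v=25,ok=T)] out:P2(v=0); in:-
Tick 7: [PARSE:-, VALIDATE:-, TRANSFORM:-, EMIT:-] out:P3(v=25); in:-
P3: arrives tick 3, valid=True (id=3, id%3=0), emit tick 7, final value 25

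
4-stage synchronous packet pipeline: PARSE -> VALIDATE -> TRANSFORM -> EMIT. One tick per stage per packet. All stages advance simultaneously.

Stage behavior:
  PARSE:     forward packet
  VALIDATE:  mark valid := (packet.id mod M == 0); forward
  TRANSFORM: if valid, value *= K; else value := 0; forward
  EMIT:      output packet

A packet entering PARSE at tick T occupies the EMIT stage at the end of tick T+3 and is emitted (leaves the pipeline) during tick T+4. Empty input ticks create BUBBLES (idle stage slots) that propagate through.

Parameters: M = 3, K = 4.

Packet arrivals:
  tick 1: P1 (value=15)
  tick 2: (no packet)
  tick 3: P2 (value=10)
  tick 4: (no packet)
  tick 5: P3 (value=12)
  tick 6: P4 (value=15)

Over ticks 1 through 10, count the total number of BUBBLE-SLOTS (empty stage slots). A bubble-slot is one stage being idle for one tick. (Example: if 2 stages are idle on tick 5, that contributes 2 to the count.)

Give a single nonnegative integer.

Answer: 24

Derivation:
Tick 1: [PARSE:P1(v=15,ok=F), VALIDATE:-, TRANSFORM:-, EMIT:-] out:-; bubbles=3
Tick 2: [PARSE:-, VALIDATE:P1(v=15,ok=F), TRANSFORM:-, EMIT:-] out:-; bubbles=3
Tick 3: [PARSE:P2(v=10,ok=F), VALIDATE:-, TRANSFORM:P1(v=0,ok=F), EMIT:-] out:-; bubbles=2
Tick 4: [PARSE:-, VALIDATE:P2(v=10,ok=F), TRANSFORM:-, EMIT:P1(v=0,ok=F)] out:-; bubbles=2
Tick 5: [PARSE:P3(v=12,ok=F), VALIDATE:-, TRANSFORM:P2(v=0,ok=F), EMIT:-] out:P1(v=0); bubbles=2
Tick 6: [PARSE:P4(v=15,ok=F), VALIDATE:P3(v=12,ok=T), TRANSFORM:-, EMIT:P2(v=0,ok=F)] out:-; bubbles=1
Tick 7: [PARSE:-, VALIDATE:P4(v=15,ok=F), TRANSFORM:P3(v=48,ok=T), EMIT:-] out:P2(v=0); bubbles=2
Tick 8: [PARSE:-, VALIDATE:-, TRANSFORM:P4(v=0,ok=F), EMIT:P3(v=48,ok=T)] out:-; bubbles=2
Tick 9: [PARSE:-, VALIDATE:-, TRANSFORM:-, EMIT:P4(v=0,ok=F)] out:P3(v=48); bubbles=3
Tick 10: [PARSE:-, VALIDATE:-, TRANSFORM:-, EMIT:-] out:P4(v=0); bubbles=4
Total bubble-slots: 24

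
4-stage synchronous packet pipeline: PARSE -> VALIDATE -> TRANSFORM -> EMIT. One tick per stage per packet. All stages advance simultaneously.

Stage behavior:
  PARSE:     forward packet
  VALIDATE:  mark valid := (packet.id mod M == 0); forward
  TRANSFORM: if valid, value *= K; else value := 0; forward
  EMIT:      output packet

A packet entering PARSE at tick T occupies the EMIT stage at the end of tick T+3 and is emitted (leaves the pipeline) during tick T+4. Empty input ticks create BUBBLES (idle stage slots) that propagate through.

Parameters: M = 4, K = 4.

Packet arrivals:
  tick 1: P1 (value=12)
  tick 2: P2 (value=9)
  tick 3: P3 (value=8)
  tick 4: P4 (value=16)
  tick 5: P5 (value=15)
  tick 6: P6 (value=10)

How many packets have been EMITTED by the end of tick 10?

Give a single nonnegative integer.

Answer: 6

Derivation:
Tick 1: [PARSE:P1(v=12,ok=F), VALIDATE:-, TRANSFORM:-, EMIT:-] out:-; in:P1
Tick 2: [PARSE:P2(v=9,ok=F), VALIDATE:P1(v=12,ok=F), TRANSFORM:-, EMIT:-] out:-; in:P2
Tick 3: [PARSE:P3(v=8,ok=F), VALIDATE:P2(v=9,ok=F), TRANSFORM:P1(v=0,ok=F), EMIT:-] out:-; in:P3
Tick 4: [PARSE:P4(v=16,ok=F), VALIDATE:P3(v=8,ok=F), TRANSFORM:P2(v=0,ok=F), EMIT:P1(v=0,ok=F)] out:-; in:P4
Tick 5: [PARSE:P5(v=15,ok=F), VALIDATE:P4(v=16,ok=T), TRANSFORM:P3(v=0,ok=F), EMIT:P2(v=0,ok=F)] out:P1(v=0); in:P5
Tick 6: [PARSE:P6(v=10,ok=F), VALIDATE:P5(v=15,ok=F), TRANSFORM:P4(v=64,ok=T), EMIT:P3(v=0,ok=F)] out:P2(v=0); in:P6
Tick 7: [PARSE:-, VALIDATE:P6(v=10,ok=F), TRANSFORM:P5(v=0,ok=F), EMIT:P4(v=64,ok=T)] out:P3(v=0); in:-
Tick 8: [PARSE:-, VALIDATE:-, TRANSFORM:P6(v=0,ok=F), EMIT:P5(v=0,ok=F)] out:P4(v=64); in:-
Tick 9: [PARSE:-, VALIDATE:-, TRANSFORM:-, EMIT:P6(v=0,ok=F)] out:P5(v=0); in:-
Tick 10: [PARSE:-, VALIDATE:-, TRANSFORM:-, EMIT:-] out:P6(v=0); in:-
Emitted by tick 10: ['P1', 'P2', 'P3', 'P4', 'P5', 'P6']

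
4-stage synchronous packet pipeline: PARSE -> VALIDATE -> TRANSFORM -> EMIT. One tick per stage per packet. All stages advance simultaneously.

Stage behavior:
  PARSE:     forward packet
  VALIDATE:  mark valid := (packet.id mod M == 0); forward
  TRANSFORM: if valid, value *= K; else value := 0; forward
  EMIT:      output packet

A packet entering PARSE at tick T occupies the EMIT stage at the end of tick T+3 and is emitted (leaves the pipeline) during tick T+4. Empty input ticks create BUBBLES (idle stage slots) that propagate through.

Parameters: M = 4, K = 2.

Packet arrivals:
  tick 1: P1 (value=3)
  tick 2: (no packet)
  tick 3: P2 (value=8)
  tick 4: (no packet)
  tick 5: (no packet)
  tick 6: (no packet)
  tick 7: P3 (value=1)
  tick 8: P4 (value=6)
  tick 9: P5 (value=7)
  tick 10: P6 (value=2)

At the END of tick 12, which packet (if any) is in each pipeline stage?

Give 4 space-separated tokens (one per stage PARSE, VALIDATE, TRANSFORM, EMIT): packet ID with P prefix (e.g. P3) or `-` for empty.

Answer: - - P6 P5

Derivation:
Tick 1: [PARSE:P1(v=3,ok=F), VALIDATE:-, TRANSFORM:-, EMIT:-] out:-; in:P1
Tick 2: [PARSE:-, VALIDATE:P1(v=3,ok=F), TRANSFORM:-, EMIT:-] out:-; in:-
Tick 3: [PARSE:P2(v=8,ok=F), VALIDATE:-, TRANSFORM:P1(v=0,ok=F), EMIT:-] out:-; in:P2
Tick 4: [PARSE:-, VALIDATE:P2(v=8,ok=F), TRANSFORM:-, EMIT:P1(v=0,ok=F)] out:-; in:-
Tick 5: [PARSE:-, VALIDATE:-, TRANSFORM:P2(v=0,ok=F), EMIT:-] out:P1(v=0); in:-
Tick 6: [PARSE:-, VALIDATE:-, TRANSFORM:-, EMIT:P2(v=0,ok=F)] out:-; in:-
Tick 7: [PARSE:P3(v=1,ok=F), VALIDATE:-, TRANSFORM:-, EMIT:-] out:P2(v=0); in:P3
Tick 8: [PARSE:P4(v=6,ok=F), VALIDATE:P3(v=1,ok=F), TRANSFORM:-, EMIT:-] out:-; in:P4
Tick 9: [PARSE:P5(v=7,ok=F), VALIDATE:P4(v=6,ok=T), TRANSFORM:P3(v=0,ok=F), EMIT:-] out:-; in:P5
Tick 10: [PARSE:P6(v=2,ok=F), VALIDATE:P5(v=7,ok=F), TRANSFORM:P4(v=12,ok=T), EMIT:P3(v=0,ok=F)] out:-; in:P6
Tick 11: [PARSE:-, VALIDATE:P6(v=2,ok=F), TRANSFORM:P5(v=0,ok=F), EMIT:P4(v=12,ok=T)] out:P3(v=0); in:-
Tick 12: [PARSE:-, VALIDATE:-, TRANSFORM:P6(v=0,ok=F), EMIT:P5(v=0,ok=F)] out:P4(v=12); in:-
At end of tick 12: ['-', '-', 'P6', 'P5']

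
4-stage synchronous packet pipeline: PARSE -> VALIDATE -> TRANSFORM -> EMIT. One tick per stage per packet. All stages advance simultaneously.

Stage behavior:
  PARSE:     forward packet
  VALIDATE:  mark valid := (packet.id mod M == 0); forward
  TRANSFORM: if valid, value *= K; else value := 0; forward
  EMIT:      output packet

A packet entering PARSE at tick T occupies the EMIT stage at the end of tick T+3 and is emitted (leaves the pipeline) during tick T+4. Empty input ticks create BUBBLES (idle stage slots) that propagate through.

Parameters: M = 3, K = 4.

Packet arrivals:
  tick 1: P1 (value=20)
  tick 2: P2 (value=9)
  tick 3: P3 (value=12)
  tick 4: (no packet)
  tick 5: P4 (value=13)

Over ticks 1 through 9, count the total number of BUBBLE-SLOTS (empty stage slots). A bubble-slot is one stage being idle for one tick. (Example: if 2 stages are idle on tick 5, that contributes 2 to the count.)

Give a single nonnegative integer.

Answer: 20

Derivation:
Tick 1: [PARSE:P1(v=20,ok=F), VALIDATE:-, TRANSFORM:-, EMIT:-] out:-; bubbles=3
Tick 2: [PARSE:P2(v=9,ok=F), VALIDATE:P1(v=20,ok=F), TRANSFORM:-, EMIT:-] out:-; bubbles=2
Tick 3: [PARSE:P3(v=12,ok=F), VALIDATE:P2(v=9,ok=F), TRANSFORM:P1(v=0,ok=F), EMIT:-] out:-; bubbles=1
Tick 4: [PARSE:-, VALIDATE:P3(v=12,ok=T), TRANSFORM:P2(v=0,ok=F), EMIT:P1(v=0,ok=F)] out:-; bubbles=1
Tick 5: [PARSE:P4(v=13,ok=F), VALIDATE:-, TRANSFORM:P3(v=48,ok=T), EMIT:P2(v=0,ok=F)] out:P1(v=0); bubbles=1
Tick 6: [PARSE:-, VALIDATE:P4(v=13,ok=F), TRANSFORM:-, EMIT:P3(v=48,ok=T)] out:P2(v=0); bubbles=2
Tick 7: [PARSE:-, VALIDATE:-, TRANSFORM:P4(v=0,ok=F), EMIT:-] out:P3(v=48); bubbles=3
Tick 8: [PARSE:-, VALIDATE:-, TRANSFORM:-, EMIT:P4(v=0,ok=F)] out:-; bubbles=3
Tick 9: [PARSE:-, VALIDATE:-, TRANSFORM:-, EMIT:-] out:P4(v=0); bubbles=4
Total bubble-slots: 20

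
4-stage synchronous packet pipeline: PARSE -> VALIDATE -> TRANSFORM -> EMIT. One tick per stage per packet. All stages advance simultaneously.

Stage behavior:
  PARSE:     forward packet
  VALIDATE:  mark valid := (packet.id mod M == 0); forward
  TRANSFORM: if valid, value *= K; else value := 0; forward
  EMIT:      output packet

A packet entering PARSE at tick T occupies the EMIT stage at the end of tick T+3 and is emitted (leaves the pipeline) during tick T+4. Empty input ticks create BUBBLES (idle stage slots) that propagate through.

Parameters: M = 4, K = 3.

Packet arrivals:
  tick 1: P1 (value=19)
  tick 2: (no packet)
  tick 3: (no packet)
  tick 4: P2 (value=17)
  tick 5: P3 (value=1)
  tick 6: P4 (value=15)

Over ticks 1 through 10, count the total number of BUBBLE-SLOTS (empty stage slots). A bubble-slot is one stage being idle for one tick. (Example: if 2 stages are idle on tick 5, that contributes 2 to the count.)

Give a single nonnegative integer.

Tick 1: [PARSE:P1(v=19,ok=F), VALIDATE:-, TRANSFORM:-, EMIT:-] out:-; bubbles=3
Tick 2: [PARSE:-, VALIDATE:P1(v=19,ok=F), TRANSFORM:-, EMIT:-] out:-; bubbles=3
Tick 3: [PARSE:-, VALIDATE:-, TRANSFORM:P1(v=0,ok=F), EMIT:-] out:-; bubbles=3
Tick 4: [PARSE:P2(v=17,ok=F), VALIDATE:-, TRANSFORM:-, EMIT:P1(v=0,ok=F)] out:-; bubbles=2
Tick 5: [PARSE:P3(v=1,ok=F), VALIDATE:P2(v=17,ok=F), TRANSFORM:-, EMIT:-] out:P1(v=0); bubbles=2
Tick 6: [PARSE:P4(v=15,ok=F), VALIDATE:P3(v=1,ok=F), TRANSFORM:P2(v=0,ok=F), EMIT:-] out:-; bubbles=1
Tick 7: [PARSE:-, VALIDATE:P4(v=15,ok=T), TRANSFORM:P3(v=0,ok=F), EMIT:P2(v=0,ok=F)] out:-; bubbles=1
Tick 8: [PARSE:-, VALIDATE:-, TRANSFORM:P4(v=45,ok=T), EMIT:P3(v=0,ok=F)] out:P2(v=0); bubbles=2
Tick 9: [PARSE:-, VALIDATE:-, TRANSFORM:-, EMIT:P4(v=45,ok=T)] out:P3(v=0); bubbles=3
Tick 10: [PARSE:-, VALIDATE:-, TRANSFORM:-, EMIT:-] out:P4(v=45); bubbles=4
Total bubble-slots: 24

Answer: 24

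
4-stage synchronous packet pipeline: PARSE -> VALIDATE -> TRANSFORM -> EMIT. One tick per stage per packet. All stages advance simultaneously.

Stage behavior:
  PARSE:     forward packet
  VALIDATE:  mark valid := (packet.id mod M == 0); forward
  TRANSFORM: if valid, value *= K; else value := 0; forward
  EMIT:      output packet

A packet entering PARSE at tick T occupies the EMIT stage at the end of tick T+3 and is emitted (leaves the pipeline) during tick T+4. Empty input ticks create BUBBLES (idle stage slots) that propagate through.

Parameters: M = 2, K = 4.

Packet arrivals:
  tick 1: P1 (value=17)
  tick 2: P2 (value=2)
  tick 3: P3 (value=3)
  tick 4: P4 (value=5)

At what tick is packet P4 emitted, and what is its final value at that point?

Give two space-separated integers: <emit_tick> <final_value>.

Tick 1: [PARSE:P1(v=17,ok=F), VALIDATE:-, TRANSFORM:-, EMIT:-] out:-; in:P1
Tick 2: [PARSE:P2(v=2,ok=F), VALIDATE:P1(v=17,ok=F), TRANSFORM:-, EMIT:-] out:-; in:P2
Tick 3: [PARSE:P3(v=3,ok=F), VALIDATE:P2(v=2,ok=T), TRANSFORM:P1(v=0,ok=F), EMIT:-] out:-; in:P3
Tick 4: [PARSE:P4(v=5,ok=F), VALIDATE:P3(v=3,ok=F), TRANSFORM:P2(v=8,ok=T), EMIT:P1(v=0,ok=F)] out:-; in:P4
Tick 5: [PARSE:-, VALIDATE:P4(v=5,ok=T), TRANSFORM:P3(v=0,ok=F), EMIT:P2(v=8,ok=T)] out:P1(v=0); in:-
Tick 6: [PARSE:-, VALIDATE:-, TRANSFORM:P4(v=20,ok=T), EMIT:P3(v=0,ok=F)] out:P2(v=8); in:-
Tick 7: [PARSE:-, VALIDATE:-, TRANSFORM:-, EMIT:P4(v=20,ok=T)] out:P3(v=0); in:-
Tick 8: [PARSE:-, VALIDATE:-, TRANSFORM:-, EMIT:-] out:P4(v=20); in:-
P4: arrives tick 4, valid=True (id=4, id%2=0), emit tick 8, final value 20

Answer: 8 20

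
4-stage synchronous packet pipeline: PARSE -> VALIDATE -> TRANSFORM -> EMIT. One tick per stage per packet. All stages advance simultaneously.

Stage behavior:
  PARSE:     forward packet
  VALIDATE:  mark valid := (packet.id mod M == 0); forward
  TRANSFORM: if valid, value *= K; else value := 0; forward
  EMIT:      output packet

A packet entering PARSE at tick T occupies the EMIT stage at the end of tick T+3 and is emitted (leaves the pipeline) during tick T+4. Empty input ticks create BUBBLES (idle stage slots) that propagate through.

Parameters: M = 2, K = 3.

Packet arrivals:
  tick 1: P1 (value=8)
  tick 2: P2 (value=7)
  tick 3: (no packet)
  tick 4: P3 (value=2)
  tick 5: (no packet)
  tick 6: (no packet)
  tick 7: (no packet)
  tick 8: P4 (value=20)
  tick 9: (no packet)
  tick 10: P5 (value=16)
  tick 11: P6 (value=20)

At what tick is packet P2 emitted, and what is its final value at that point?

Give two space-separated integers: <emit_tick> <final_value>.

Answer: 6 21

Derivation:
Tick 1: [PARSE:P1(v=8,ok=F), VALIDATE:-, TRANSFORM:-, EMIT:-] out:-; in:P1
Tick 2: [PARSE:P2(v=7,ok=F), VALIDATE:P1(v=8,ok=F), TRANSFORM:-, EMIT:-] out:-; in:P2
Tick 3: [PARSE:-, VALIDATE:P2(v=7,ok=T), TRANSFORM:P1(v=0,ok=F), EMIT:-] out:-; in:-
Tick 4: [PARSE:P3(v=2,ok=F), VALIDATE:-, TRANSFORM:P2(v=21,ok=T), EMIT:P1(v=0,ok=F)] out:-; in:P3
Tick 5: [PARSE:-, VALIDATE:P3(v=2,ok=F), TRANSFORM:-, EMIT:P2(v=21,ok=T)] out:P1(v=0); in:-
Tick 6: [PARSE:-, VALIDATE:-, TRANSFORM:P3(v=0,ok=F), EMIT:-] out:P2(v=21); in:-
Tick 7: [PARSE:-, VALIDATE:-, TRANSFORM:-, EMIT:P3(v=0,ok=F)] out:-; in:-
Tick 8: [PARSE:P4(v=20,ok=F), VALIDATE:-, TRANSFORM:-, EMIT:-] out:P3(v=0); in:P4
Tick 9: [PARSE:-, VALIDATE:P4(v=20,ok=T), TRANSFORM:-, EMIT:-] out:-; in:-
Tick 10: [PARSE:P5(v=16,ok=F), VALIDATE:-, TRANSFORM:P4(v=60,ok=T), EMIT:-] out:-; in:P5
Tick 11: [PARSE:P6(v=20,ok=F), VALIDATE:P5(v=16,ok=F), TRANSFORM:-, EMIT:P4(v=60,ok=T)] out:-; in:P6
Tick 12: [PARSE:-, VALIDATE:P6(v=20,ok=T), TRANSFORM:P5(v=0,ok=F), EMIT:-] out:P4(v=60); in:-
Tick 13: [PARSE:-, VALIDATE:-, TRANSFORM:P6(v=60,ok=T), EMIT:P5(v=0,ok=F)] out:-; in:-
Tick 14: [PARSE:-, VALIDATE:-, TRANSFORM:-, EMIT:P6(v=60,ok=T)] out:P5(v=0); in:-
Tick 15: [PARSE:-, VALIDATE:-, TRANSFORM:-, EMIT:-] out:P6(v=60); in:-
P2: arrives tick 2, valid=True (id=2, id%2=0), emit tick 6, final value 21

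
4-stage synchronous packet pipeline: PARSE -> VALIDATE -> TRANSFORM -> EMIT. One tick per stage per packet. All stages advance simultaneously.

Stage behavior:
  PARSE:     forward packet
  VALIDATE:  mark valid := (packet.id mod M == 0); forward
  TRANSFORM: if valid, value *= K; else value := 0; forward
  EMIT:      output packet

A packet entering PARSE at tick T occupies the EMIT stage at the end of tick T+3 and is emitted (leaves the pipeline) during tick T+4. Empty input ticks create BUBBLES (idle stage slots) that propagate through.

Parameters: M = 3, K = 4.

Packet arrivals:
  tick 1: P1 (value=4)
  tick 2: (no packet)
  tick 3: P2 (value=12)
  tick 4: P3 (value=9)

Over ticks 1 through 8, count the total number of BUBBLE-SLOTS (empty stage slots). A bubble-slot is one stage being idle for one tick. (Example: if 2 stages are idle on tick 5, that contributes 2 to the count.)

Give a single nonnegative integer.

Answer: 20

Derivation:
Tick 1: [PARSE:P1(v=4,ok=F), VALIDATE:-, TRANSFORM:-, EMIT:-] out:-; bubbles=3
Tick 2: [PARSE:-, VALIDATE:P1(v=4,ok=F), TRANSFORM:-, EMIT:-] out:-; bubbles=3
Tick 3: [PARSE:P2(v=12,ok=F), VALIDATE:-, TRANSFORM:P1(v=0,ok=F), EMIT:-] out:-; bubbles=2
Tick 4: [PARSE:P3(v=9,ok=F), VALIDATE:P2(v=12,ok=F), TRANSFORM:-, EMIT:P1(v=0,ok=F)] out:-; bubbles=1
Tick 5: [PARSE:-, VALIDATE:P3(v=9,ok=T), TRANSFORM:P2(v=0,ok=F), EMIT:-] out:P1(v=0); bubbles=2
Tick 6: [PARSE:-, VALIDATE:-, TRANSFORM:P3(v=36,ok=T), EMIT:P2(v=0,ok=F)] out:-; bubbles=2
Tick 7: [PARSE:-, VALIDATE:-, TRANSFORM:-, EMIT:P3(v=36,ok=T)] out:P2(v=0); bubbles=3
Tick 8: [PARSE:-, VALIDATE:-, TRANSFORM:-, EMIT:-] out:P3(v=36); bubbles=4
Total bubble-slots: 20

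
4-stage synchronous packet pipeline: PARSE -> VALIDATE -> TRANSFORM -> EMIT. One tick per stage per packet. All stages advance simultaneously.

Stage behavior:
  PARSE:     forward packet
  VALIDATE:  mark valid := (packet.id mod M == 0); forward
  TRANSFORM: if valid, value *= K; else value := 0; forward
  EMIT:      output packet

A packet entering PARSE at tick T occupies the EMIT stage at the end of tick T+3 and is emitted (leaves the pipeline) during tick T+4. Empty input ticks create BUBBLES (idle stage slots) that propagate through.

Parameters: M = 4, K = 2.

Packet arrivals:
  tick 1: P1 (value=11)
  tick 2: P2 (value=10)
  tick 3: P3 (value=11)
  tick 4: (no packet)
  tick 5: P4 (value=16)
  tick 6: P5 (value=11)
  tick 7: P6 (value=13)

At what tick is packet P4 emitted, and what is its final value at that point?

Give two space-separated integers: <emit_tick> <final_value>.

Tick 1: [PARSE:P1(v=11,ok=F), VALIDATE:-, TRANSFORM:-, EMIT:-] out:-; in:P1
Tick 2: [PARSE:P2(v=10,ok=F), VALIDATE:P1(v=11,ok=F), TRANSFORM:-, EMIT:-] out:-; in:P2
Tick 3: [PARSE:P3(v=11,ok=F), VALIDATE:P2(v=10,ok=F), TRANSFORM:P1(v=0,ok=F), EMIT:-] out:-; in:P3
Tick 4: [PARSE:-, VALIDATE:P3(v=11,ok=F), TRANSFORM:P2(v=0,ok=F), EMIT:P1(v=0,ok=F)] out:-; in:-
Tick 5: [PARSE:P4(v=16,ok=F), VALIDATE:-, TRANSFORM:P3(v=0,ok=F), EMIT:P2(v=0,ok=F)] out:P1(v=0); in:P4
Tick 6: [PARSE:P5(v=11,ok=F), VALIDATE:P4(v=16,ok=T), TRANSFORM:-, EMIT:P3(v=0,ok=F)] out:P2(v=0); in:P5
Tick 7: [PARSE:P6(v=13,ok=F), VALIDATE:P5(v=11,ok=F), TRANSFORM:P4(v=32,ok=T), EMIT:-] out:P3(v=0); in:P6
Tick 8: [PARSE:-, VALIDATE:P6(v=13,ok=F), TRANSFORM:P5(v=0,ok=F), EMIT:P4(v=32,ok=T)] out:-; in:-
Tick 9: [PARSE:-, VALIDATE:-, TRANSFORM:P6(v=0,ok=F), EMIT:P5(v=0,ok=F)] out:P4(v=32); in:-
Tick 10: [PARSE:-, VALIDATE:-, TRANSFORM:-, EMIT:P6(v=0,ok=F)] out:P5(v=0); in:-
Tick 11: [PARSE:-, VALIDATE:-, TRANSFORM:-, EMIT:-] out:P6(v=0); in:-
P4: arrives tick 5, valid=True (id=4, id%4=0), emit tick 9, final value 32

Answer: 9 32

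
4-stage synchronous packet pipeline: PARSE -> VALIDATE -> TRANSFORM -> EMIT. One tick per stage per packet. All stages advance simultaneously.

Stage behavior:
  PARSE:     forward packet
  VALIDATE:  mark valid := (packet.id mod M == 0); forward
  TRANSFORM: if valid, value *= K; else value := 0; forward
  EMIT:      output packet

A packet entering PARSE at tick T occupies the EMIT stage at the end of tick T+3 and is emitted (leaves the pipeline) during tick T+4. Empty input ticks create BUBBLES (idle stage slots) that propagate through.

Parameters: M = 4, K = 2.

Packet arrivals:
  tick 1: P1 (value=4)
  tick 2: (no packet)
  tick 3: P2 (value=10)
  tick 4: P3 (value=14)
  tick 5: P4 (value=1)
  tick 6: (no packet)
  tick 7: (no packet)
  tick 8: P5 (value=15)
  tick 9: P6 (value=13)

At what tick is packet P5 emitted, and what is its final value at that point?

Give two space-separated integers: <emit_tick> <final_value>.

Answer: 12 0

Derivation:
Tick 1: [PARSE:P1(v=4,ok=F), VALIDATE:-, TRANSFORM:-, EMIT:-] out:-; in:P1
Tick 2: [PARSE:-, VALIDATE:P1(v=4,ok=F), TRANSFORM:-, EMIT:-] out:-; in:-
Tick 3: [PARSE:P2(v=10,ok=F), VALIDATE:-, TRANSFORM:P1(v=0,ok=F), EMIT:-] out:-; in:P2
Tick 4: [PARSE:P3(v=14,ok=F), VALIDATE:P2(v=10,ok=F), TRANSFORM:-, EMIT:P1(v=0,ok=F)] out:-; in:P3
Tick 5: [PARSE:P4(v=1,ok=F), VALIDATE:P3(v=14,ok=F), TRANSFORM:P2(v=0,ok=F), EMIT:-] out:P1(v=0); in:P4
Tick 6: [PARSE:-, VALIDATE:P4(v=1,ok=T), TRANSFORM:P3(v=0,ok=F), EMIT:P2(v=0,ok=F)] out:-; in:-
Tick 7: [PARSE:-, VALIDATE:-, TRANSFORM:P4(v=2,ok=T), EMIT:P3(v=0,ok=F)] out:P2(v=0); in:-
Tick 8: [PARSE:P5(v=15,ok=F), VALIDATE:-, TRANSFORM:-, EMIT:P4(v=2,ok=T)] out:P3(v=0); in:P5
Tick 9: [PARSE:P6(v=13,ok=F), VALIDATE:P5(v=15,ok=F), TRANSFORM:-, EMIT:-] out:P4(v=2); in:P6
Tick 10: [PARSE:-, VALIDATE:P6(v=13,ok=F), TRANSFORM:P5(v=0,ok=F), EMIT:-] out:-; in:-
Tick 11: [PARSE:-, VALIDATE:-, TRANSFORM:P6(v=0,ok=F), EMIT:P5(v=0,ok=F)] out:-; in:-
Tick 12: [PARSE:-, VALIDATE:-, TRANSFORM:-, EMIT:P6(v=0,ok=F)] out:P5(v=0); in:-
Tick 13: [PARSE:-, VALIDATE:-, TRANSFORM:-, EMIT:-] out:P6(v=0); in:-
P5: arrives tick 8, valid=False (id=5, id%4=1), emit tick 12, final value 0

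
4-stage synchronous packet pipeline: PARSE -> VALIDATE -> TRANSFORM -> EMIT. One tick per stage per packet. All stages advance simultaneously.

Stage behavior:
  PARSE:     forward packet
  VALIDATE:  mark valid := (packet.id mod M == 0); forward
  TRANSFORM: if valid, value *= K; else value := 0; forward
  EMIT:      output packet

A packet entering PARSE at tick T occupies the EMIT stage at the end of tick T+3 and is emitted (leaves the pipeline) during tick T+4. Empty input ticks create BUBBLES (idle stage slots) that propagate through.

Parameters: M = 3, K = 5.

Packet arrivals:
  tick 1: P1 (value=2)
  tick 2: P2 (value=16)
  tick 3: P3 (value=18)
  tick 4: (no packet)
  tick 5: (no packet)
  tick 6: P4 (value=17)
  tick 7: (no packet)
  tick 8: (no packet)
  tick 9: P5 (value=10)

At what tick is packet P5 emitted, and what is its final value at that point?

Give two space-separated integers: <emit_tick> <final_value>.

Tick 1: [PARSE:P1(v=2,ok=F), VALIDATE:-, TRANSFORM:-, EMIT:-] out:-; in:P1
Tick 2: [PARSE:P2(v=16,ok=F), VALIDATE:P1(v=2,ok=F), TRANSFORM:-, EMIT:-] out:-; in:P2
Tick 3: [PARSE:P3(v=18,ok=F), VALIDATE:P2(v=16,ok=F), TRANSFORM:P1(v=0,ok=F), EMIT:-] out:-; in:P3
Tick 4: [PARSE:-, VALIDATE:P3(v=18,ok=T), TRANSFORM:P2(v=0,ok=F), EMIT:P1(v=0,ok=F)] out:-; in:-
Tick 5: [PARSE:-, VALIDATE:-, TRANSFORM:P3(v=90,ok=T), EMIT:P2(v=0,ok=F)] out:P1(v=0); in:-
Tick 6: [PARSE:P4(v=17,ok=F), VALIDATE:-, TRANSFORM:-, EMIT:P3(v=90,ok=T)] out:P2(v=0); in:P4
Tick 7: [PARSE:-, VALIDATE:P4(v=17,ok=F), TRANSFORM:-, EMIT:-] out:P3(v=90); in:-
Tick 8: [PARSE:-, VALIDATE:-, TRANSFORM:P4(v=0,ok=F), EMIT:-] out:-; in:-
Tick 9: [PARSE:P5(v=10,ok=F), VALIDATE:-, TRANSFORM:-, EMIT:P4(v=0,ok=F)] out:-; in:P5
Tick 10: [PARSE:-, VALIDATE:P5(v=10,ok=F), TRANSFORM:-, EMIT:-] out:P4(v=0); in:-
Tick 11: [PARSE:-, VALIDATE:-, TRANSFORM:P5(v=0,ok=F), EMIT:-] out:-; in:-
Tick 12: [PARSE:-, VALIDATE:-, TRANSFORM:-, EMIT:P5(v=0,ok=F)] out:-; in:-
Tick 13: [PARSE:-, VALIDATE:-, TRANSFORM:-, EMIT:-] out:P5(v=0); in:-
P5: arrives tick 9, valid=False (id=5, id%3=2), emit tick 13, final value 0

Answer: 13 0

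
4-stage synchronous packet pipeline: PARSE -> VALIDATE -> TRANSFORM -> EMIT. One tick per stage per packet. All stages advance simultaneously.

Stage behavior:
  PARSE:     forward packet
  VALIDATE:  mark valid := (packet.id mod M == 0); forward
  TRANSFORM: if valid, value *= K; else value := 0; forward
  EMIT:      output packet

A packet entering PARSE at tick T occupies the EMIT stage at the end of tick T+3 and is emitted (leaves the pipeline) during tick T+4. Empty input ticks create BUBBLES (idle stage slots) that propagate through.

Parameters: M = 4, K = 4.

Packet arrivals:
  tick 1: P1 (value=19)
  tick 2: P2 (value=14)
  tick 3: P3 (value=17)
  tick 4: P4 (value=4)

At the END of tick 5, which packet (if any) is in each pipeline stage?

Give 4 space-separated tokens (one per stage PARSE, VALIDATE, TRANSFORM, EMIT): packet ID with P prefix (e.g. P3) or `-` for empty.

Answer: - P4 P3 P2

Derivation:
Tick 1: [PARSE:P1(v=19,ok=F), VALIDATE:-, TRANSFORM:-, EMIT:-] out:-; in:P1
Tick 2: [PARSE:P2(v=14,ok=F), VALIDATE:P1(v=19,ok=F), TRANSFORM:-, EMIT:-] out:-; in:P2
Tick 3: [PARSE:P3(v=17,ok=F), VALIDATE:P2(v=14,ok=F), TRANSFORM:P1(v=0,ok=F), EMIT:-] out:-; in:P3
Tick 4: [PARSE:P4(v=4,ok=F), VALIDATE:P3(v=17,ok=F), TRANSFORM:P2(v=0,ok=F), EMIT:P1(v=0,ok=F)] out:-; in:P4
Tick 5: [PARSE:-, VALIDATE:P4(v=4,ok=T), TRANSFORM:P3(v=0,ok=F), EMIT:P2(v=0,ok=F)] out:P1(v=0); in:-
At end of tick 5: ['-', 'P4', 'P3', 'P2']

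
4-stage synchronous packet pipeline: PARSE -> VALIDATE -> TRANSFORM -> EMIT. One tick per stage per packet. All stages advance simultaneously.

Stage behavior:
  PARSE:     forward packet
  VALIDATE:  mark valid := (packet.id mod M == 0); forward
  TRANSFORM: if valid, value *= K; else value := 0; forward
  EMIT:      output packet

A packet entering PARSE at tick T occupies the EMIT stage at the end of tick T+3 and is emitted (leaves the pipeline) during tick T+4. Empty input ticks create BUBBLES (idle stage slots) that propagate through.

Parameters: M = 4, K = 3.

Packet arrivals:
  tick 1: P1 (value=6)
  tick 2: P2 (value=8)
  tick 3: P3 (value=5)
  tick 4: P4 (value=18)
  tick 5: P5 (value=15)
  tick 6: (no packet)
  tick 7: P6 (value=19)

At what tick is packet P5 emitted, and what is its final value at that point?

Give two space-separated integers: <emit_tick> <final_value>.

Tick 1: [PARSE:P1(v=6,ok=F), VALIDATE:-, TRANSFORM:-, EMIT:-] out:-; in:P1
Tick 2: [PARSE:P2(v=8,ok=F), VALIDATE:P1(v=6,ok=F), TRANSFORM:-, EMIT:-] out:-; in:P2
Tick 3: [PARSE:P3(v=5,ok=F), VALIDATE:P2(v=8,ok=F), TRANSFORM:P1(v=0,ok=F), EMIT:-] out:-; in:P3
Tick 4: [PARSE:P4(v=18,ok=F), VALIDATE:P3(v=5,ok=F), TRANSFORM:P2(v=0,ok=F), EMIT:P1(v=0,ok=F)] out:-; in:P4
Tick 5: [PARSE:P5(v=15,ok=F), VALIDATE:P4(v=18,ok=T), TRANSFORM:P3(v=0,ok=F), EMIT:P2(v=0,ok=F)] out:P1(v=0); in:P5
Tick 6: [PARSE:-, VALIDATE:P5(v=15,ok=F), TRANSFORM:P4(v=54,ok=T), EMIT:P3(v=0,ok=F)] out:P2(v=0); in:-
Tick 7: [PARSE:P6(v=19,ok=F), VALIDATE:-, TRANSFORM:P5(v=0,ok=F), EMIT:P4(v=54,ok=T)] out:P3(v=0); in:P6
Tick 8: [PARSE:-, VALIDATE:P6(v=19,ok=F), TRANSFORM:-, EMIT:P5(v=0,ok=F)] out:P4(v=54); in:-
Tick 9: [PARSE:-, VALIDATE:-, TRANSFORM:P6(v=0,ok=F), EMIT:-] out:P5(v=0); in:-
Tick 10: [PARSE:-, VALIDATE:-, TRANSFORM:-, EMIT:P6(v=0,ok=F)] out:-; in:-
Tick 11: [PARSE:-, VALIDATE:-, TRANSFORM:-, EMIT:-] out:P6(v=0); in:-
P5: arrives tick 5, valid=False (id=5, id%4=1), emit tick 9, final value 0

Answer: 9 0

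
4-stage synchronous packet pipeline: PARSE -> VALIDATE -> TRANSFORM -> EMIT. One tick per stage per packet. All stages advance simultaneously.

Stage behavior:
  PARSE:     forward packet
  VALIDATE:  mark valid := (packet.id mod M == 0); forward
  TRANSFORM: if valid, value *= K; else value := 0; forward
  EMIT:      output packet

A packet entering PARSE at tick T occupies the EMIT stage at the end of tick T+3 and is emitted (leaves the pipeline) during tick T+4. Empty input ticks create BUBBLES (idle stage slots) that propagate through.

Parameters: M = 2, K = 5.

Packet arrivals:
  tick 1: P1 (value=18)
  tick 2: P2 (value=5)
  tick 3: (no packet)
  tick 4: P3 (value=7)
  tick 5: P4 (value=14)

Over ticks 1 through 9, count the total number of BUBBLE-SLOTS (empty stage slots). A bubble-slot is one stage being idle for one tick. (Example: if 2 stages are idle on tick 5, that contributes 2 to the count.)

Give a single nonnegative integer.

Answer: 20

Derivation:
Tick 1: [PARSE:P1(v=18,ok=F), VALIDATE:-, TRANSFORM:-, EMIT:-] out:-; bubbles=3
Tick 2: [PARSE:P2(v=5,ok=F), VALIDATE:P1(v=18,ok=F), TRANSFORM:-, EMIT:-] out:-; bubbles=2
Tick 3: [PARSE:-, VALIDATE:P2(v=5,ok=T), TRANSFORM:P1(v=0,ok=F), EMIT:-] out:-; bubbles=2
Tick 4: [PARSE:P3(v=7,ok=F), VALIDATE:-, TRANSFORM:P2(v=25,ok=T), EMIT:P1(v=0,ok=F)] out:-; bubbles=1
Tick 5: [PARSE:P4(v=14,ok=F), VALIDATE:P3(v=7,ok=F), TRANSFORM:-, EMIT:P2(v=25,ok=T)] out:P1(v=0); bubbles=1
Tick 6: [PARSE:-, VALIDATE:P4(v=14,ok=T), TRANSFORM:P3(v=0,ok=F), EMIT:-] out:P2(v=25); bubbles=2
Tick 7: [PARSE:-, VALIDATE:-, TRANSFORM:P4(v=70,ok=T), EMIT:P3(v=0,ok=F)] out:-; bubbles=2
Tick 8: [PARSE:-, VALIDATE:-, TRANSFORM:-, EMIT:P4(v=70,ok=T)] out:P3(v=0); bubbles=3
Tick 9: [PARSE:-, VALIDATE:-, TRANSFORM:-, EMIT:-] out:P4(v=70); bubbles=4
Total bubble-slots: 20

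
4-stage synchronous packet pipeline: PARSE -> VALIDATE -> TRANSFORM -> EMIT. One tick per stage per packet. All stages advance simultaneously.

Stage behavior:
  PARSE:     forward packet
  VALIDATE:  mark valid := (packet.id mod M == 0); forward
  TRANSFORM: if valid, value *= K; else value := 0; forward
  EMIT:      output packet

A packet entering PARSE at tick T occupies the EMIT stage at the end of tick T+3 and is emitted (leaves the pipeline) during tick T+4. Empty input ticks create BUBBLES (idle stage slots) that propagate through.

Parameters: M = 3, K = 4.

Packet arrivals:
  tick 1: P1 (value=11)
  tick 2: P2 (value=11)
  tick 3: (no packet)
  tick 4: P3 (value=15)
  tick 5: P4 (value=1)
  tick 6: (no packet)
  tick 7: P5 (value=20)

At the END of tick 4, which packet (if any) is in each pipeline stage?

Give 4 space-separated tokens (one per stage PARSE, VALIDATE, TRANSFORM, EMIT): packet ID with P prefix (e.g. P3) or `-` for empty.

Answer: P3 - P2 P1

Derivation:
Tick 1: [PARSE:P1(v=11,ok=F), VALIDATE:-, TRANSFORM:-, EMIT:-] out:-; in:P1
Tick 2: [PARSE:P2(v=11,ok=F), VALIDATE:P1(v=11,ok=F), TRANSFORM:-, EMIT:-] out:-; in:P2
Tick 3: [PARSE:-, VALIDATE:P2(v=11,ok=F), TRANSFORM:P1(v=0,ok=F), EMIT:-] out:-; in:-
Tick 4: [PARSE:P3(v=15,ok=F), VALIDATE:-, TRANSFORM:P2(v=0,ok=F), EMIT:P1(v=0,ok=F)] out:-; in:P3
At end of tick 4: ['P3', '-', 'P2', 'P1']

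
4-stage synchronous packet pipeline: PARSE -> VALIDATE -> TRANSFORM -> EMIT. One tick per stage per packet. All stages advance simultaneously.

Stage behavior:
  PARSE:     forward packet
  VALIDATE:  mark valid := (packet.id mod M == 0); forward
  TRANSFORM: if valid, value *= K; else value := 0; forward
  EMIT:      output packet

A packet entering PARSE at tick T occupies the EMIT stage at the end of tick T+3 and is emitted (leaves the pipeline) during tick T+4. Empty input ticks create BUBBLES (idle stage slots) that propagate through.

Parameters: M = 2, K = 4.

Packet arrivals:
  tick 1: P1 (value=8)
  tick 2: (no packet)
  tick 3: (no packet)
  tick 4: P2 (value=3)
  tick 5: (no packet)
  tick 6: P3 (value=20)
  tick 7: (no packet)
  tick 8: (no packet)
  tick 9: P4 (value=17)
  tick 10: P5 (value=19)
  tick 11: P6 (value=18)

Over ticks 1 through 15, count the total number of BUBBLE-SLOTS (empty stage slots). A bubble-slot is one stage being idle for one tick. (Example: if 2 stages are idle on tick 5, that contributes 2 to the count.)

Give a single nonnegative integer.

Answer: 36

Derivation:
Tick 1: [PARSE:P1(v=8,ok=F), VALIDATE:-, TRANSFORM:-, EMIT:-] out:-; bubbles=3
Tick 2: [PARSE:-, VALIDATE:P1(v=8,ok=F), TRANSFORM:-, EMIT:-] out:-; bubbles=3
Tick 3: [PARSE:-, VALIDATE:-, TRANSFORM:P1(v=0,ok=F), EMIT:-] out:-; bubbles=3
Tick 4: [PARSE:P2(v=3,ok=F), VALIDATE:-, TRANSFORM:-, EMIT:P1(v=0,ok=F)] out:-; bubbles=2
Tick 5: [PARSE:-, VALIDATE:P2(v=3,ok=T), TRANSFORM:-, EMIT:-] out:P1(v=0); bubbles=3
Tick 6: [PARSE:P3(v=20,ok=F), VALIDATE:-, TRANSFORM:P2(v=12,ok=T), EMIT:-] out:-; bubbles=2
Tick 7: [PARSE:-, VALIDATE:P3(v=20,ok=F), TRANSFORM:-, EMIT:P2(v=12,ok=T)] out:-; bubbles=2
Tick 8: [PARSE:-, VALIDATE:-, TRANSFORM:P3(v=0,ok=F), EMIT:-] out:P2(v=12); bubbles=3
Tick 9: [PARSE:P4(v=17,ok=F), VALIDATE:-, TRANSFORM:-, EMIT:P3(v=0,ok=F)] out:-; bubbles=2
Tick 10: [PARSE:P5(v=19,ok=F), VALIDATE:P4(v=17,ok=T), TRANSFORM:-, EMIT:-] out:P3(v=0); bubbles=2
Tick 11: [PARSE:P6(v=18,ok=F), VALIDATE:P5(v=19,ok=F), TRANSFORM:P4(v=68,ok=T), EMIT:-] out:-; bubbles=1
Tick 12: [PARSE:-, VALIDATE:P6(v=18,ok=T), TRANSFORM:P5(v=0,ok=F), EMIT:P4(v=68,ok=T)] out:-; bubbles=1
Tick 13: [PARSE:-, VALIDATE:-, TRANSFORM:P6(v=72,ok=T), EMIT:P5(v=0,ok=F)] out:P4(v=68); bubbles=2
Tick 14: [PARSE:-, VALIDATE:-, TRANSFORM:-, EMIT:P6(v=72,ok=T)] out:P5(v=0); bubbles=3
Tick 15: [PARSE:-, VALIDATE:-, TRANSFORM:-, EMIT:-] out:P6(v=72); bubbles=4
Total bubble-slots: 36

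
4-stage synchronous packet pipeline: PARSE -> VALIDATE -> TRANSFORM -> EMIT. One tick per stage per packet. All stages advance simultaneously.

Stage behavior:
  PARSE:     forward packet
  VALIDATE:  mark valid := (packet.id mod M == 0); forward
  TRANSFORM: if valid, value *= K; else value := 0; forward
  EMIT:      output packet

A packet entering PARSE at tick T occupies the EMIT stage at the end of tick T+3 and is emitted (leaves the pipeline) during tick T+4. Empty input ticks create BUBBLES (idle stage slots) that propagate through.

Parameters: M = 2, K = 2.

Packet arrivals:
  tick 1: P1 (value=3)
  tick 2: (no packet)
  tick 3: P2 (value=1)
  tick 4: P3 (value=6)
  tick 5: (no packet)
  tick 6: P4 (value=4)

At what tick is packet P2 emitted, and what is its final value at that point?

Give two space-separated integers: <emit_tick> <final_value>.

Tick 1: [PARSE:P1(v=3,ok=F), VALIDATE:-, TRANSFORM:-, EMIT:-] out:-; in:P1
Tick 2: [PARSE:-, VALIDATE:P1(v=3,ok=F), TRANSFORM:-, EMIT:-] out:-; in:-
Tick 3: [PARSE:P2(v=1,ok=F), VALIDATE:-, TRANSFORM:P1(v=0,ok=F), EMIT:-] out:-; in:P2
Tick 4: [PARSE:P3(v=6,ok=F), VALIDATE:P2(v=1,ok=T), TRANSFORM:-, EMIT:P1(v=0,ok=F)] out:-; in:P3
Tick 5: [PARSE:-, VALIDATE:P3(v=6,ok=F), TRANSFORM:P2(v=2,ok=T), EMIT:-] out:P1(v=0); in:-
Tick 6: [PARSE:P4(v=4,ok=F), VALIDATE:-, TRANSFORM:P3(v=0,ok=F), EMIT:P2(v=2,ok=T)] out:-; in:P4
Tick 7: [PARSE:-, VALIDATE:P4(v=4,ok=T), TRANSFORM:-, EMIT:P3(v=0,ok=F)] out:P2(v=2); in:-
Tick 8: [PARSE:-, VALIDATE:-, TRANSFORM:P4(v=8,ok=T), EMIT:-] out:P3(v=0); in:-
Tick 9: [PARSE:-, VALIDATE:-, TRANSFORM:-, EMIT:P4(v=8,ok=T)] out:-; in:-
Tick 10: [PARSE:-, VALIDATE:-, TRANSFORM:-, EMIT:-] out:P4(v=8); in:-
P2: arrives tick 3, valid=True (id=2, id%2=0), emit tick 7, final value 2

Answer: 7 2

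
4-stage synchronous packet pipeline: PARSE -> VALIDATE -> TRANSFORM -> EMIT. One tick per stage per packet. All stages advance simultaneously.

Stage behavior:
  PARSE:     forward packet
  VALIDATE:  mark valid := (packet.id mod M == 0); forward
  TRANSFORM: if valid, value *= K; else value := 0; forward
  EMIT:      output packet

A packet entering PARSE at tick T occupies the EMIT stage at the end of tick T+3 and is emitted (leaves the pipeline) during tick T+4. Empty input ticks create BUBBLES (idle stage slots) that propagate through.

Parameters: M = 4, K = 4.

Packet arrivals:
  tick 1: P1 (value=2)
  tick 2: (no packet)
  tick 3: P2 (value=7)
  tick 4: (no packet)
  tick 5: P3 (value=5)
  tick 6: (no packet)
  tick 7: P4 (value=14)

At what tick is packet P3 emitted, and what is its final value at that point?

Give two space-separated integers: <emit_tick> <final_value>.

Tick 1: [PARSE:P1(v=2,ok=F), VALIDATE:-, TRANSFORM:-, EMIT:-] out:-; in:P1
Tick 2: [PARSE:-, VALIDATE:P1(v=2,ok=F), TRANSFORM:-, EMIT:-] out:-; in:-
Tick 3: [PARSE:P2(v=7,ok=F), VALIDATE:-, TRANSFORM:P1(v=0,ok=F), EMIT:-] out:-; in:P2
Tick 4: [PARSE:-, VALIDATE:P2(v=7,ok=F), TRANSFORM:-, EMIT:P1(v=0,ok=F)] out:-; in:-
Tick 5: [PARSE:P3(v=5,ok=F), VALIDATE:-, TRANSFORM:P2(v=0,ok=F), EMIT:-] out:P1(v=0); in:P3
Tick 6: [PARSE:-, VALIDATE:P3(v=5,ok=F), TRANSFORM:-, EMIT:P2(v=0,ok=F)] out:-; in:-
Tick 7: [PARSE:P4(v=14,ok=F), VALIDATE:-, TRANSFORM:P3(v=0,ok=F), EMIT:-] out:P2(v=0); in:P4
Tick 8: [PARSE:-, VALIDATE:P4(v=14,ok=T), TRANSFORM:-, EMIT:P3(v=0,ok=F)] out:-; in:-
Tick 9: [PARSE:-, VALIDATE:-, TRANSFORM:P4(v=56,ok=T), EMIT:-] out:P3(v=0); in:-
Tick 10: [PARSE:-, VALIDATE:-, TRANSFORM:-, EMIT:P4(v=56,ok=T)] out:-; in:-
Tick 11: [PARSE:-, VALIDATE:-, TRANSFORM:-, EMIT:-] out:P4(v=56); in:-
P3: arrives tick 5, valid=False (id=3, id%4=3), emit tick 9, final value 0

Answer: 9 0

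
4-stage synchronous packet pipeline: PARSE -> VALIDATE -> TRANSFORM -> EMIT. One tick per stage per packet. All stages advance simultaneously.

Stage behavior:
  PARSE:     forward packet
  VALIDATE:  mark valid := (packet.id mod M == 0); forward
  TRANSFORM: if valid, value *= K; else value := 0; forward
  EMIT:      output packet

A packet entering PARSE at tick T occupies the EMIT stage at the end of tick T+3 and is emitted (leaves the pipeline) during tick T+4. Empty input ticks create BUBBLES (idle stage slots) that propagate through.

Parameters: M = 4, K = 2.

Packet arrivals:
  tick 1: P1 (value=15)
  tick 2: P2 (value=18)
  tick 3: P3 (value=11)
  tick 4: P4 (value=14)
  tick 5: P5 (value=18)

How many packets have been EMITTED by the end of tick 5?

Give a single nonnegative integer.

Tick 1: [PARSE:P1(v=15,ok=F), VALIDATE:-, TRANSFORM:-, EMIT:-] out:-; in:P1
Tick 2: [PARSE:P2(v=18,ok=F), VALIDATE:P1(v=15,ok=F), TRANSFORM:-, EMIT:-] out:-; in:P2
Tick 3: [PARSE:P3(v=11,ok=F), VALIDATE:P2(v=18,ok=F), TRANSFORM:P1(v=0,ok=F), EMIT:-] out:-; in:P3
Tick 4: [PARSE:P4(v=14,ok=F), VALIDATE:P3(v=11,ok=F), TRANSFORM:P2(v=0,ok=F), EMIT:P1(v=0,ok=F)] out:-; in:P4
Tick 5: [PARSE:P5(v=18,ok=F), VALIDATE:P4(v=14,ok=T), TRANSFORM:P3(v=0,ok=F), EMIT:P2(v=0,ok=F)] out:P1(v=0); in:P5
Emitted by tick 5: ['P1']

Answer: 1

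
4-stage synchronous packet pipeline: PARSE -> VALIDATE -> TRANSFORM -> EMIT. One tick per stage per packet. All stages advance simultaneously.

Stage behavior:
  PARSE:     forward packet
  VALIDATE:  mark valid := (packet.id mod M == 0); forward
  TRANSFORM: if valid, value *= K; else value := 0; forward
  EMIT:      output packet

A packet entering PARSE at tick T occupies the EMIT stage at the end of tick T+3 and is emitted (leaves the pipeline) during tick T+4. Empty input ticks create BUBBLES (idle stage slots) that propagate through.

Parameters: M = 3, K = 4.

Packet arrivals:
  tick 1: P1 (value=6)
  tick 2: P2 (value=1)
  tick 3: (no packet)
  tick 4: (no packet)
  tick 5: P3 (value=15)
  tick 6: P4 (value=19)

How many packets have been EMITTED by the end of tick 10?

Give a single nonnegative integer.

Answer: 4

Derivation:
Tick 1: [PARSE:P1(v=6,ok=F), VALIDATE:-, TRANSFORM:-, EMIT:-] out:-; in:P1
Tick 2: [PARSE:P2(v=1,ok=F), VALIDATE:P1(v=6,ok=F), TRANSFORM:-, EMIT:-] out:-; in:P2
Tick 3: [PARSE:-, VALIDATE:P2(v=1,ok=F), TRANSFORM:P1(v=0,ok=F), EMIT:-] out:-; in:-
Tick 4: [PARSE:-, VALIDATE:-, TRANSFORM:P2(v=0,ok=F), EMIT:P1(v=0,ok=F)] out:-; in:-
Tick 5: [PARSE:P3(v=15,ok=F), VALIDATE:-, TRANSFORM:-, EMIT:P2(v=0,ok=F)] out:P1(v=0); in:P3
Tick 6: [PARSE:P4(v=19,ok=F), VALIDATE:P3(v=15,ok=T), TRANSFORM:-, EMIT:-] out:P2(v=0); in:P4
Tick 7: [PARSE:-, VALIDATE:P4(v=19,ok=F), TRANSFORM:P3(v=60,ok=T), EMIT:-] out:-; in:-
Tick 8: [PARSE:-, VALIDATE:-, TRANSFORM:P4(v=0,ok=F), EMIT:P3(v=60,ok=T)] out:-; in:-
Tick 9: [PARSE:-, VALIDATE:-, TRANSFORM:-, EMIT:P4(v=0,ok=F)] out:P3(v=60); in:-
Tick 10: [PARSE:-, VALIDATE:-, TRANSFORM:-, EMIT:-] out:P4(v=0); in:-
Emitted by tick 10: ['P1', 'P2', 'P3', 'P4']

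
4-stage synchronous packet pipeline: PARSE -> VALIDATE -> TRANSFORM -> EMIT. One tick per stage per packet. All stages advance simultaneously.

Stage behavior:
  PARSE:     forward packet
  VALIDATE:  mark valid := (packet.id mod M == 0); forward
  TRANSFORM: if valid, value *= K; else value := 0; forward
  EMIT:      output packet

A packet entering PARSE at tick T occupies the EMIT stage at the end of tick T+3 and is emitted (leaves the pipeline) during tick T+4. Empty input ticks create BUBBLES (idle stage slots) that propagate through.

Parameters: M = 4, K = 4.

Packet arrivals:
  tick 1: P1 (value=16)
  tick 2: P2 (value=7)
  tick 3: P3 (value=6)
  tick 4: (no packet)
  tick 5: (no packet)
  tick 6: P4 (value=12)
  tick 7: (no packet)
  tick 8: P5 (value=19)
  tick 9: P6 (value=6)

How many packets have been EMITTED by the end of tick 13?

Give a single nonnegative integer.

Answer: 6

Derivation:
Tick 1: [PARSE:P1(v=16,ok=F), VALIDATE:-, TRANSFORM:-, EMIT:-] out:-; in:P1
Tick 2: [PARSE:P2(v=7,ok=F), VALIDATE:P1(v=16,ok=F), TRANSFORM:-, EMIT:-] out:-; in:P2
Tick 3: [PARSE:P3(v=6,ok=F), VALIDATE:P2(v=7,ok=F), TRANSFORM:P1(v=0,ok=F), EMIT:-] out:-; in:P3
Tick 4: [PARSE:-, VALIDATE:P3(v=6,ok=F), TRANSFORM:P2(v=0,ok=F), EMIT:P1(v=0,ok=F)] out:-; in:-
Tick 5: [PARSE:-, VALIDATE:-, TRANSFORM:P3(v=0,ok=F), EMIT:P2(v=0,ok=F)] out:P1(v=0); in:-
Tick 6: [PARSE:P4(v=12,ok=F), VALIDATE:-, TRANSFORM:-, EMIT:P3(v=0,ok=F)] out:P2(v=0); in:P4
Tick 7: [PARSE:-, VALIDATE:P4(v=12,ok=T), TRANSFORM:-, EMIT:-] out:P3(v=0); in:-
Tick 8: [PARSE:P5(v=19,ok=F), VALIDATE:-, TRANSFORM:P4(v=48,ok=T), EMIT:-] out:-; in:P5
Tick 9: [PARSE:P6(v=6,ok=F), VALIDATE:P5(v=19,ok=F), TRANSFORM:-, EMIT:P4(v=48,ok=T)] out:-; in:P6
Tick 10: [PARSE:-, VALIDATE:P6(v=6,ok=F), TRANSFORM:P5(v=0,ok=F), EMIT:-] out:P4(v=48); in:-
Tick 11: [PARSE:-, VALIDATE:-, TRANSFORM:P6(v=0,ok=F), EMIT:P5(v=0,ok=F)] out:-; in:-
Tick 12: [PARSE:-, VALIDATE:-, TRANSFORM:-, EMIT:P6(v=0,ok=F)] out:P5(v=0); in:-
Tick 13: [PARSE:-, VALIDATE:-, TRANSFORM:-, EMIT:-] out:P6(v=0); in:-
Emitted by tick 13: ['P1', 'P2', 'P3', 'P4', 'P5', 'P6']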